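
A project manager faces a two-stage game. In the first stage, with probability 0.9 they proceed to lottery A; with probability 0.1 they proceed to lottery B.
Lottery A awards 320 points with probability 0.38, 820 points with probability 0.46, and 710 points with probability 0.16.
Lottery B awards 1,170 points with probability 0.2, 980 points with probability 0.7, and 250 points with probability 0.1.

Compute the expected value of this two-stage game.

EV(A) = 0.38 × 320 + 0.46 × 820 + 0.16 × 710 = 121.6 + 377.2 + 113.6 = 612.4
EV(B) = 0.2 × 1170 + 0.7 × 980 + 0.1 × 250 = 234 + 686 + 25 = 945
Overall = 0.9 × 612.4 + 0.1 × 945 = 551.16 + 94.5 = 645.66

645.66 points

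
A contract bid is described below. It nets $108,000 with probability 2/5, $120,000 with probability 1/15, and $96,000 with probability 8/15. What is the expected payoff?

EV = 2/5 × 108000 + 1/15 × 120000 + 8/15 × 96000 = 43200 + 8000 + 51200 = 102400

$102,400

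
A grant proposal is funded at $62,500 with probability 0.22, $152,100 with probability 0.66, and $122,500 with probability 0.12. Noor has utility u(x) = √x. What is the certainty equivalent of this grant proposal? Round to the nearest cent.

E[u] = 0.22·√62500 + 0.66·√152100 + 0.12·√122500 = 0.22·250 + 0.66·390 + 0.12·350 = 354.4
CE = (354.4)² = 125599.36

$125,599.36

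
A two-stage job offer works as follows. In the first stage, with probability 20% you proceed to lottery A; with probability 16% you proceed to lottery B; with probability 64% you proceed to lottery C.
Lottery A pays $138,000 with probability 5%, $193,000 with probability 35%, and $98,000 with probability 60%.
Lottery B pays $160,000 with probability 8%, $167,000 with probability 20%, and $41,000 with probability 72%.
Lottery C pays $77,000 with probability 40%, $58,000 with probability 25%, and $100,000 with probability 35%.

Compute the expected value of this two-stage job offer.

$90,157.20

EV(A) = 0.05 × 138000 + 0.35 × 193000 + 0.6 × 98000 = 6900 + 67550 + 58800 = 133250
EV(B) = 0.08 × 160000 + 0.2 × 167000 + 0.72 × 41000 = 12800 + 33400 + 29520 = 75720
EV(C) = 0.4 × 77000 + 0.25 × 58000 + 0.35 × 100000 = 30800 + 14500 + 35000 = 80300
Overall = 0.2 × 133250 + 0.16 × 75720 + 0.64 × 80300 = 26650 + 12115.2 + 51392 = 90157.2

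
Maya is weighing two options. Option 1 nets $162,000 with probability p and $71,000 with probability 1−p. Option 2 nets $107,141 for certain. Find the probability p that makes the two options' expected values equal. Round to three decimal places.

p·162000 + (1−p)·71000 = 107141
91000p + 71000 = 107141
p = (107141 − 71000) / 91000

p = 0.397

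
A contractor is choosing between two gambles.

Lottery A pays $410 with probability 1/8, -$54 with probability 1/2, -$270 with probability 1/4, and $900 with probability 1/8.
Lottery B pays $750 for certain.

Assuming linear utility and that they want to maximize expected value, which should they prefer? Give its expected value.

Lottery B ($750)

Lottery A = 1/8 × 410 + 1/2 × (-54) + 1/4 × (-270) + 1/8 × 900 = 51.25 − 27 − 67.5 + 112.5 = 69.25
Lottery B: 750 (certain)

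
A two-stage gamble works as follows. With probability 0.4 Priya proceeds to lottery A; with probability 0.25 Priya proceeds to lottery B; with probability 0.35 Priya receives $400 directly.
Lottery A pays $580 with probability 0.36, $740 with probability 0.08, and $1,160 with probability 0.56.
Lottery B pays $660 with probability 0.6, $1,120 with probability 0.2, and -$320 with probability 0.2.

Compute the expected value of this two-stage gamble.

$646.04

EV(A) = 0.36 × 580 + 0.08 × 740 + 0.56 × 1160 = 208.8 + 59.2 + 649.6 = 917.6
EV(B) = 0.6 × 660 + 0.2 × 1120 + 0.2 × (-320) = 396 + 224 − 64 = 556
Branch C: 400 (certain)
Overall = 0.4 × 917.6 + 0.25 × 556 + 0.35 × 400 = 367.04 + 139 + 140 = 646.04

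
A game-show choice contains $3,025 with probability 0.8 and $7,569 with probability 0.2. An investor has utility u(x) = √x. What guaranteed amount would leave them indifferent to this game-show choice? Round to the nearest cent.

$3,769.96

E[u] = 0.8·√3025 + 0.2·√7569 = 0.8·55 + 0.2·87 = 61.4
CE = (61.4)² = 3769.96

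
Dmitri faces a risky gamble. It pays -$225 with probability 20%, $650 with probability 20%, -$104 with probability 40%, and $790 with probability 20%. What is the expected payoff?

EV = 0.2 × (-225) + 0.2 × 650 + 0.4 × (-104) + 0.2 × 790 = -45 + 130 − 41.6 + 158 = 201.4

$201.40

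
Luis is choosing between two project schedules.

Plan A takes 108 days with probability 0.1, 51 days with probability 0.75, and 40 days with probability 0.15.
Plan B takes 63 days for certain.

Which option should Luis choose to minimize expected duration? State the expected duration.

Plan A = 0.1 × 108 + 0.75 × 51 + 0.15 × 40 = 10.8 + 38.25 + 6 = 55.05
Plan B: 63 (certain)

Plan A (55.05 days)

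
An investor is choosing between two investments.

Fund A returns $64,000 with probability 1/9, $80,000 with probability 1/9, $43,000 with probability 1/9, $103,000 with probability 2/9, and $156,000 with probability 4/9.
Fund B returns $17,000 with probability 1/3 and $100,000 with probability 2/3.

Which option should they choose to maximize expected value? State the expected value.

Fund A = 1/9 × 64000 + 1/9 × 80000 + 1/9 × 43000 + 2/9 × 103000 + 4/9 × 156000 = 7111.1111 + 8888.8889 + 4777.7778 + 22888.8889 + 69333.3333 = 113000
Fund B = 1/3 × 17000 + 2/3 × 100000 = 5666.6667 + 66666.6667 = 72333.3333

Fund A ($113,000)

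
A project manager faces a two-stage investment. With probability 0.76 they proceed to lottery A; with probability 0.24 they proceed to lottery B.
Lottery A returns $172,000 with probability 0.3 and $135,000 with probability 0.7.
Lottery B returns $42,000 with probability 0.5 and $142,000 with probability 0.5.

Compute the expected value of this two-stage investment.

$133,116

EV(A) = 0.3 × 172000 + 0.7 × 135000 = 51600 + 94500 = 146100
EV(B) = 0.5 × 42000 + 0.5 × 142000 = 21000 + 71000 = 92000
Overall = 0.76 × 146100 + 0.24 × 92000 = 111036 + 22080 = 133116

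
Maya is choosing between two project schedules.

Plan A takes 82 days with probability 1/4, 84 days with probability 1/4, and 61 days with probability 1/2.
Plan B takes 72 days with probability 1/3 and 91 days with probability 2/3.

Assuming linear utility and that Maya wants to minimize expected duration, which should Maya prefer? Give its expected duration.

Plan A = 1/4 × 82 + 1/4 × 84 + 1/2 × 61 = 20.5 + 21 + 30.5 = 72
Plan B = 1/3 × 72 + 2/3 × 91 = 24 + 60.6667 = 84.6667

Plan A (72 days)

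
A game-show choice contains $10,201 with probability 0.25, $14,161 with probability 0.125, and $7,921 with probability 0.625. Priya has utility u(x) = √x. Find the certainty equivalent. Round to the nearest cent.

$9,168.06

E[u] = 0.25·√10201 + 0.125·√14161 + 0.625·√7921 = 0.25·101 + 0.125·119 + 0.625·89 = 95.75
CE = (95.75)² = 9168.0625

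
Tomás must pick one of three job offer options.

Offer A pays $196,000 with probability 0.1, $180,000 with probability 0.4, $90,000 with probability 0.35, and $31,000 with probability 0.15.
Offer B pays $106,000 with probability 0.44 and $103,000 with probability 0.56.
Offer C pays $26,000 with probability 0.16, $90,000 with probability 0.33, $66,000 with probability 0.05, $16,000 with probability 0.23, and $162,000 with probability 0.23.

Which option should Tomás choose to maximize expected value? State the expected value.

Offer A = 0.1 × 196000 + 0.4 × 180000 + 0.35 × 90000 + 0.15 × 31000 = 19600 + 72000 + 31500 + 4650 = 127750
Offer B = 0.44 × 106000 + 0.56 × 103000 = 46640 + 57680 = 104320
Offer C = 0.16 × 26000 + 0.33 × 90000 + 0.05 × 66000 + 0.23 × 16000 + 0.23 × 162000 = 4160 + 29700 + 3300 + 3680 + 37260 = 78100

Offer A ($127,750)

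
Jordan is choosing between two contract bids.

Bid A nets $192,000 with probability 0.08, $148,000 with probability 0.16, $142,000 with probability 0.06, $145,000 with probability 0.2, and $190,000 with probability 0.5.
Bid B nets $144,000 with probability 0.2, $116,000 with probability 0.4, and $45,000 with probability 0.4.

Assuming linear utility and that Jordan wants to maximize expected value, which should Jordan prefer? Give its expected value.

Bid A ($171,560)

Bid A = 0.08 × 192000 + 0.16 × 148000 + 0.06 × 142000 + 0.2 × 145000 + 0.5 × 190000 = 15360 + 23680 + 8520 + 29000 + 95000 = 171560
Bid B = 0.2 × 144000 + 0.4 × 116000 + 0.4 × 45000 = 28800 + 46400 + 18000 = 93200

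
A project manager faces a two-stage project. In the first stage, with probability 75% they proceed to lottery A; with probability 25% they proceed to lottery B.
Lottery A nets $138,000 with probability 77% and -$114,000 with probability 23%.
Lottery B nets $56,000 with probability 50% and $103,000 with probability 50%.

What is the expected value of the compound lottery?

$79,905

EV(A) = 0.77 × 138000 + 0.23 × (-114000) = 106260 − 26220 = 80040
EV(B) = 0.5 × 56000 + 0.5 × 103000 = 28000 + 51500 = 79500
Overall = 0.75 × 80040 + 0.25 × 79500 = 60030 + 19875 = 79905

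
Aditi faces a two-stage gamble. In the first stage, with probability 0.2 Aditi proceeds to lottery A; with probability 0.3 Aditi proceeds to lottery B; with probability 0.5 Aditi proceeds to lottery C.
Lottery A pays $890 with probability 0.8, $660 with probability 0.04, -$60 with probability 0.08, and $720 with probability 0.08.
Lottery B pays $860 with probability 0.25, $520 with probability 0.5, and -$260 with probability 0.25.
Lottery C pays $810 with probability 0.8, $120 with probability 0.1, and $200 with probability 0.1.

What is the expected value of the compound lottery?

$621.24

EV(A) = 0.8 × 890 + 0.04 × 660 + 0.08 × (-60) + 0.08 × 720 = 712 + 26.4 − 4.8 + 57.6 = 791.2
EV(B) = 0.25 × 860 + 0.5 × 520 + 0.25 × (-260) = 215 + 260 − 65 = 410
EV(C) = 0.8 × 810 + 0.1 × 120 + 0.1 × 200 = 648 + 12 + 20 = 680
Overall = 0.2 × 791.2 + 0.3 × 410 + 0.5 × 680 = 158.24 + 123 + 340 = 621.24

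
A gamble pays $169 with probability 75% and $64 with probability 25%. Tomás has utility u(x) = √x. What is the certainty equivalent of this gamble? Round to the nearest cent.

E[u] = 0.75·√169 + 0.25·√64 = 0.75·13 + 0.25·8 = 11.75
CE = (11.75)² = 138.0625

$138.06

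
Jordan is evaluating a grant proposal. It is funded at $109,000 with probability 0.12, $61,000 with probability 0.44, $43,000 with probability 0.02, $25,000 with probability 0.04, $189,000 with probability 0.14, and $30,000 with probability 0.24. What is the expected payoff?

EV = 0.12 × 109000 + 0.44 × 61000 + 0.02 × 43000 + 0.04 × 25000 + 0.14 × 189000 + 0.24 × 30000 = 13080 + 26840 + 860 + 1000 + 26460 + 7200 = 75440

$75,440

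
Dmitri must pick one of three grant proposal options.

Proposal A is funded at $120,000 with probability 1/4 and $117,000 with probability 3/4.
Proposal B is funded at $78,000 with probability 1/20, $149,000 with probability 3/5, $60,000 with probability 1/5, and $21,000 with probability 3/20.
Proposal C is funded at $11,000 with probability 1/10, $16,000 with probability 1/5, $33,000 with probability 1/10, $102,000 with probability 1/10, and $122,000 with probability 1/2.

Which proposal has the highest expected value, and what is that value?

Proposal A ($117,750)

Proposal A = 1/4 × 120000 + 3/4 × 117000 = 30000 + 87750 = 117750
Proposal B = 1/20 × 78000 + 3/5 × 149000 + 1/5 × 60000 + 3/20 × 21000 = 3900 + 89400 + 12000 + 3150 = 108450
Proposal C = 1/10 × 11000 + 1/5 × 16000 + 1/10 × 33000 + 1/10 × 102000 + 1/2 × 122000 = 1100 + 3200 + 3300 + 10200 + 61000 = 78800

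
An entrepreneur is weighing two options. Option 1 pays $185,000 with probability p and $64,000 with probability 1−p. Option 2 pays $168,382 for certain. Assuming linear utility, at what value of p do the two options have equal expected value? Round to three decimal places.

p·185000 + (1−p)·64000 = 168382
121000p + 64000 = 168382
p = (168382 − 64000) / 121000

p = 0.863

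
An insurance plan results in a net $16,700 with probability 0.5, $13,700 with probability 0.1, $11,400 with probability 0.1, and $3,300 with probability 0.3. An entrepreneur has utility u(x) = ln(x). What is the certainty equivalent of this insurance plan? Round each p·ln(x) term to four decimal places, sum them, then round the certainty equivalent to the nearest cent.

$9,688.55

E[u] = 0.5·ln(16700) + 0.1·ln(13700) + 0.1·ln(11400) + 0.3·ln(3300) = 4.8616 + 0.9525 + 0.9341 + 2.4305 = 9.1787
CE = e^9.1787 ≈ 9688.55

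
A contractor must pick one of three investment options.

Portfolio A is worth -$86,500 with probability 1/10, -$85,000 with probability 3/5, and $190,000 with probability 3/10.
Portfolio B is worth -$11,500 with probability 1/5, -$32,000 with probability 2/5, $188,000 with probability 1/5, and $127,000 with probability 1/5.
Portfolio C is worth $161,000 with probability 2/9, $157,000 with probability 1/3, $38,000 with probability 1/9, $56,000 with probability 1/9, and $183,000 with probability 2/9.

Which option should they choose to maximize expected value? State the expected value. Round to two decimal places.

Portfolio C ($139,222.22)

Portfolio A = 1/10 × (-86500) + 3/5 × (-85000) + 3/10 × 190000 = -8650 − 51000 + 57000 = -2650
Portfolio B = 1/5 × (-11500) + 2/5 × (-32000) + 1/5 × 188000 + 1/5 × 127000 = -2300 − 12800 + 37600 + 25400 = 47900
Portfolio C = 2/9 × 161000 + 1/3 × 157000 + 1/9 × 38000 + 1/9 × 56000 + 2/9 × 183000 = 35777.7778 + 52333.3333 + 4222.2222 + 6222.2222 + 40666.6667 = 139222.2222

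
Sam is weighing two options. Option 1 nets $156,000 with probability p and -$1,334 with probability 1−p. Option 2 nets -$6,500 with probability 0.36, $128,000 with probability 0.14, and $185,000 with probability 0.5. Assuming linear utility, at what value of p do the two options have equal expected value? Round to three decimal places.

p = 0.695

EV(Option 2) = 0.36 × (-6500) + 0.14 × 128000 + 0.5 × 185000 = -2340 + 17920 + 92500 = 108080
p·156000 + (1−p)·(-1334) = 108080
157334p − 1334 = 108080
p = (108080 + 1334) / 157334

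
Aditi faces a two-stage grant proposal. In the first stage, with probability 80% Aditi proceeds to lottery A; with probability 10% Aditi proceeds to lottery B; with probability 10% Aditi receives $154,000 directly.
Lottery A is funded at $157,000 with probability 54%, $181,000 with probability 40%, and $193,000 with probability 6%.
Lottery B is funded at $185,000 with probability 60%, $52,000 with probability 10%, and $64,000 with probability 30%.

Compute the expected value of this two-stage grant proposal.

EV(A) = 0.54 × 157000 + 0.4 × 181000 + 0.06 × 193000 = 84780 + 72400 + 11580 = 168760
EV(B) = 0.6 × 185000 + 0.1 × 52000 + 0.3 × 64000 = 111000 + 5200 + 19200 = 135400
Branch C: 154000 (certain)
Overall = 0.8 × 168760 + 0.1 × 135400 + 0.1 × 154000 = 135008 + 13540 + 15400 = 163948

$163,948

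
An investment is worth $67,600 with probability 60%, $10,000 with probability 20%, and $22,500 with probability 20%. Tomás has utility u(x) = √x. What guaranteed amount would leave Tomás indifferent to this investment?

E[u] = 0.6·√67600 + 0.2·√10000 + 0.2·√22500 = 0.6·260 + 0.2·100 + 0.2·150 = 206
CE = (206)² = 42436

$42,436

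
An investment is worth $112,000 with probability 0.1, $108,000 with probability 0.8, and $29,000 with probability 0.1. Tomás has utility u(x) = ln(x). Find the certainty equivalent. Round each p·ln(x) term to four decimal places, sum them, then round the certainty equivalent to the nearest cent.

E[u] = 0.1·ln(112000) + 0.8·ln(108000) + 0.1·ln(29000) = 1.1626 + 9.2719 + 1.0275 = 11.4620
CE = e^11.4620 ≈ 95034.95

$95,034.95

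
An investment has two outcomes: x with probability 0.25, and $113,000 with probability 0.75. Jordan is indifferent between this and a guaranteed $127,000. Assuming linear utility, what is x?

x = $169,000

0.25·x + 0.75·113000 = 127000
0.25·x = 127000 − 84750 = 42250
x = 42250 / 0.25 = 169000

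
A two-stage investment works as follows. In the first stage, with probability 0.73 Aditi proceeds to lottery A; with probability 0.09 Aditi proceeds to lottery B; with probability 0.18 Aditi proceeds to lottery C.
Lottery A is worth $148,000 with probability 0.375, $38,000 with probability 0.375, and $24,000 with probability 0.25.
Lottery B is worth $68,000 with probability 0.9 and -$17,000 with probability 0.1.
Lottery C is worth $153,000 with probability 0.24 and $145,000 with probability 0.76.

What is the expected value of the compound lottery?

EV(A) = 0.375 × 148000 + 0.375 × 38000 + 0.25 × 24000 = 55500 + 14250 + 6000 = 75750
EV(B) = 0.9 × 68000 + 0.1 × (-17000) = 61200 − 1700 = 59500
EV(C) = 0.24 × 153000 + 0.76 × 145000 = 36720 + 110200 = 146920
Overall = 0.73 × 75750 + 0.09 × 59500 + 0.18 × 146920 = 55297.5 + 5355 + 26445.6 = 87098.1

$87,098.10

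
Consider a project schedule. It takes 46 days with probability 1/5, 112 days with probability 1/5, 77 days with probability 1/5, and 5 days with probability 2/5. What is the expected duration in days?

EV = 1/5 × 46 + 1/5 × 112 + 1/5 × 77 + 2/5 × 5 = 9.2 + 22.4 + 15.4 + 2 = 49

49 days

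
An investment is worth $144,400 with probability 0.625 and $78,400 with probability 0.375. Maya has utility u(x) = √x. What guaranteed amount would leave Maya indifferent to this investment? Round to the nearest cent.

E[u] = 0.625·√144400 + 0.375·√78400 = 0.625·380 + 0.375·280 = 342.5
CE = (342.5)² = 117306.25

$117,306.25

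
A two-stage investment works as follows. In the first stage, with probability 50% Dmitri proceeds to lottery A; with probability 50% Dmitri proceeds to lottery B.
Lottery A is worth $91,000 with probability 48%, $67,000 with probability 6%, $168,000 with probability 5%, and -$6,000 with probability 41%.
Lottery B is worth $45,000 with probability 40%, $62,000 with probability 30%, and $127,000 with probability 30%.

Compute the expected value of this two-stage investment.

$64,170

EV(A) = 0.48 × 91000 + 0.06 × 67000 + 0.05 × 168000 + 0.41 × (-6000) = 43680 + 4020 + 8400 − 2460 = 53640
EV(B) = 0.4 × 45000 + 0.3 × 62000 + 0.3 × 127000 = 18000 + 18600 + 38100 = 74700
Overall = 0.5 × 53640 + 0.5 × 74700 = 26820 + 37350 = 64170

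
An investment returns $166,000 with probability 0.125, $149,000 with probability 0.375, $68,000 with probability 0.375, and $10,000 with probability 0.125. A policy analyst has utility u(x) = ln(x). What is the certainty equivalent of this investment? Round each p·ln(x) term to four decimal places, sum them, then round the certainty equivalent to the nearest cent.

$80,289.97

E[u] = 0.125·ln(166000) + 0.375·ln(149000) + 0.375·ln(68000) + 0.125·ln(10000) = 1.5025 + 4.4669 + 4.1727 + 1.1513 = 11.2934
CE = e^11.2934 ≈ 80289.97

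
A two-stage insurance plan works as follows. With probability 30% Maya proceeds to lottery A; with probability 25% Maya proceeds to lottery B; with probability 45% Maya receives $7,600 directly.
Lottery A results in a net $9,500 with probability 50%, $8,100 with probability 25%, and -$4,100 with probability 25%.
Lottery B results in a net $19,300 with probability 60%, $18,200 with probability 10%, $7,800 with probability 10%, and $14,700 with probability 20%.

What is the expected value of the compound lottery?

EV(A) = 0.5 × 9500 + 0.25 × 8100 + 0.25 × (-4100) = 4750 + 2025 − 1025 = 5750
EV(B) = 0.6 × 19300 + 0.1 × 18200 + 0.1 × 7800 + 0.2 × 14700 = 11580 + 1820 + 780 + 2940 = 17120
Branch C: 7600 (certain)
Overall = 0.3 × 5750 + 0.25 × 17120 + 0.45 × 7600 = 1725 + 4280 + 3420 = 9425

$9,425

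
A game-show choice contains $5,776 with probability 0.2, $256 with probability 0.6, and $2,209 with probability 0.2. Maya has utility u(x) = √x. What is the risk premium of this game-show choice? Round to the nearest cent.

E[u] = 0.2·√5776 + 0.6·√256 + 0.2·√2209 = 0.2·76 + 0.6·16 + 0.2·47 = 34.2
CE = (34.2)² = 1169.64
Risk premium = EV − CE = 1750.6 − 1169.64 = 580.96

$580.96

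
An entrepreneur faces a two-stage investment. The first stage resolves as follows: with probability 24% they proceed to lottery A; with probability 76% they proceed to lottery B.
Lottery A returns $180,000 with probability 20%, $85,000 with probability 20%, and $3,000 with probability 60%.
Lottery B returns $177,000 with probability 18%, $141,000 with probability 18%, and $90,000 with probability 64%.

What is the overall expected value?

EV(A) = 0.2 × 180000 + 0.2 × 85000 + 0.6 × 3000 = 36000 + 17000 + 1800 = 54800
EV(B) = 0.18 × 177000 + 0.18 × 141000 + 0.64 × 90000 = 31860 + 25380 + 57600 = 114840
Overall = 0.24 × 54800 + 0.76 × 114840 = 13152 + 87278.4 = 100430.4

$100,430.40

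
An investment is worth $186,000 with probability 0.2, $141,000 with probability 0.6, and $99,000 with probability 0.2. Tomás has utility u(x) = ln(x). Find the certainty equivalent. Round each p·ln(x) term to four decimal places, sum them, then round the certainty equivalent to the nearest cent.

E[u] = 0.2·ln(186000) + 0.6·ln(141000) + 0.2·ln(99000) = 2.4267 + 7.1139 + 2.3006 = 11.8412
CE = e^11.8412 ≈ 138857.01

$138,857.01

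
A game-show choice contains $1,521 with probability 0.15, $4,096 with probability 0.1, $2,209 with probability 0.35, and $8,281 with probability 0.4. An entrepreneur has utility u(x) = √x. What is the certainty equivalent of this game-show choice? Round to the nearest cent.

E[u] = 0.15·√1521 + 0.1·√4096 + 0.35·√2209 + 0.4·√8281 = 0.15·39 + 0.1·64 + 0.35·47 + 0.4·91 = 65.1
CE = (65.1)² = 4238.01

$4,238.01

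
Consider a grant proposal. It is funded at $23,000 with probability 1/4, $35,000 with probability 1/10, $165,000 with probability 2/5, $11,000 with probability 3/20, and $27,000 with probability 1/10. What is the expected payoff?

EV = 1/4 × 23000 + 1/10 × 35000 + 2/5 × 165000 + 3/20 × 11000 + 1/10 × 27000 = 5750 + 3500 + 66000 + 1650 + 2700 = 79600

$79,600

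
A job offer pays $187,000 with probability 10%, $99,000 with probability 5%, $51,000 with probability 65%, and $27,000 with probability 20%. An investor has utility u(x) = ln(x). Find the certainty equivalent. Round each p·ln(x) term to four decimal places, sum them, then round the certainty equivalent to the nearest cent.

$52,859.88

E[u] = 0.1·ln(187000) + 0.05·ln(99000) + 0.65·ln(51000) + 0.2·ln(27000) = 1.2139 + 0.5751 + 7.0457 + 2.0407 = 10.8754
CE = e^10.8754 ≈ 52859.88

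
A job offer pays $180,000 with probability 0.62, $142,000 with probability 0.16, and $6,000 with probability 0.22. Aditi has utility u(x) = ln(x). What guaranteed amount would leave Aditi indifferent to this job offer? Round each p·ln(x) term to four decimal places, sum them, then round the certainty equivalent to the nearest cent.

$82,002.09

E[u] = 0.62·ln(180000) + 0.16·ln(142000) + 0.22·ln(6000) = 7.5024 + 1.8982 + 1.9139 = 11.3145
CE = e^11.3145 ≈ 82002.09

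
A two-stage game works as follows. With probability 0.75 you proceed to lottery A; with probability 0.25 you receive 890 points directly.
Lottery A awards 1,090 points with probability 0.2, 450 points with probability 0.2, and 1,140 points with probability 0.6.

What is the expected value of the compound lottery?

966.5 points

EV(A) = 0.2 × 1090 + 0.2 × 450 + 0.6 × 1140 = 218 + 90 + 684 = 992
Branch B: 890 (certain)
Overall = 0.75 × 992 + 0.25 × 890 = 744 + 222.5 = 966.5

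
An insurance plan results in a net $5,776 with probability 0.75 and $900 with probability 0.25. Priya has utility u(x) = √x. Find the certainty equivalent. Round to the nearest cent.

$4,160.25

E[u] = 0.75·√5776 + 0.25·√900 = 0.75·76 + 0.25·30 = 64.5
CE = (64.5)² = 4160.25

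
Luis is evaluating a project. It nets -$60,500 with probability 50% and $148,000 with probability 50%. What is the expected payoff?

$43,750

EV = 0.5 × (-60500) + 0.5 × 148000 = -30250 + 74000 = 43750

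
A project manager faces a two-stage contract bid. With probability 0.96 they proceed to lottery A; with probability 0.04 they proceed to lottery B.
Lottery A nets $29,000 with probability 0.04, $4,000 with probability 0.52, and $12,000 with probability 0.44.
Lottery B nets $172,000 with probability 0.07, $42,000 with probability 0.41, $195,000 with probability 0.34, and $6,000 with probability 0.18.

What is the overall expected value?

$12,044.80

EV(A) = 0.04 × 29000 + 0.52 × 4000 + 0.44 × 12000 = 1160 + 2080 + 5280 = 8520
EV(B) = 0.07 × 172000 + 0.41 × 42000 + 0.34 × 195000 + 0.18 × 6000 = 12040 + 17220 + 66300 + 1080 = 96640
Overall = 0.96 × 8520 + 0.04 × 96640 = 8179.2 + 3865.6 = 12044.8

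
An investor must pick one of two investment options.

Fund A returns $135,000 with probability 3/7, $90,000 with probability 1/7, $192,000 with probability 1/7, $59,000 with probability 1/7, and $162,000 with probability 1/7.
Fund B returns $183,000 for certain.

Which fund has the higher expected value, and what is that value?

Fund A = 3/7 × 135000 + 1/7 × 90000 + 1/7 × 192000 + 1/7 × 59000 + 1/7 × 162000 = 57857.1429 + 12857.1429 + 27428.5714 + 8428.5714 + 23142.8571 = 129714.2857
Fund B: 183000 (certain)

Fund B ($183,000)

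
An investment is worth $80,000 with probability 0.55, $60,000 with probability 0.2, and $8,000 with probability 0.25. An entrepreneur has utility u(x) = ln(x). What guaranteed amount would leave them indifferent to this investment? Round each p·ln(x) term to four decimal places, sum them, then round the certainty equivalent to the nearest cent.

$42,471.99

E[u] = 0.55·ln(80000) + 0.2·ln(60000) + 0.25·ln(8000) = 6.2094 + 2.2004 + 2.2468 = 10.6566
CE = e^10.6566 ≈ 42471.99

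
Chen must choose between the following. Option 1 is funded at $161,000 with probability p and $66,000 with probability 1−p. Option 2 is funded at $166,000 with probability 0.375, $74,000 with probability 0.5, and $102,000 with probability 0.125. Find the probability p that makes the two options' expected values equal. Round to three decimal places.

EV(Option 2) = 0.375 × 166000 + 0.5 × 74000 + 0.125 × 102000 = 62250 + 37000 + 12750 = 112000
p·161000 + (1−p)·66000 = 112000
95000p + 66000 = 112000
p = (112000 − 66000) / 95000

p = 0.484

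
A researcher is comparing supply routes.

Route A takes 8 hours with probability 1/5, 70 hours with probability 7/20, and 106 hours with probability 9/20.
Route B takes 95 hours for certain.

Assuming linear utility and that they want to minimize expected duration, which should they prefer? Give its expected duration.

Route A = 1/5 × 8 + 7/20 × 70 + 9/20 × 106 = 1.6 + 24.5 + 47.7 = 73.8
Route B: 95 (certain)

Route A (73.8 hours)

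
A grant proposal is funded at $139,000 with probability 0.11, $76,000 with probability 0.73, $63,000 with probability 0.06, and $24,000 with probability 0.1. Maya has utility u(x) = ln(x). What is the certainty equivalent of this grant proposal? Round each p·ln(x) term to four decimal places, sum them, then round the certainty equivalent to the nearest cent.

E[u] = 0.11·ln(139000) + 0.73·ln(76000) + 0.06·ln(63000) + 0.1·ln(24000) = 1.3026 + 8.2041 + 0.6631 + 1.0086 = 11.1784
CE = e^11.1784 ≈ 71567.76

$71,567.76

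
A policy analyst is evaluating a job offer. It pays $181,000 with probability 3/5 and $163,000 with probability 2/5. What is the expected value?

$173,800

EV = 3/5 × 181000 + 2/5 × 163000 = 108600 + 65200 = 173800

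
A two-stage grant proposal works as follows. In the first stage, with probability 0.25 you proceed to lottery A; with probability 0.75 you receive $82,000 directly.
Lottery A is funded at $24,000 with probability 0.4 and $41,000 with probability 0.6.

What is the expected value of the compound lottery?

EV(A) = 0.4 × 24000 + 0.6 × 41000 = 9600 + 24600 = 34200
Branch B: 82000 (certain)
Overall = 0.25 × 34200 + 0.75 × 82000 = 8550 + 61500 = 70050

$70,050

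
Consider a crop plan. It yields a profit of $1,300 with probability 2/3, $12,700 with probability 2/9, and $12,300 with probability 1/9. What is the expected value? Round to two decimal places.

EV = 2/3 × 1300 + 2/9 × 12700 + 1/9 × 12300 = 866.6667 + 2822.2222 + 1366.6667 = 5055.5556

$5,055.56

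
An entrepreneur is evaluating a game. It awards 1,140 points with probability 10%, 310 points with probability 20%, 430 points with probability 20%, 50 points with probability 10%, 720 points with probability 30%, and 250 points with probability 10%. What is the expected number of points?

508 points

EV = 0.1 × 1140 + 0.2 × 310 + 0.2 × 430 + 0.1 × 50 + 0.3 × 720 + 0.1 × 250 = 114 + 62 + 86 + 5 + 216 + 25 = 508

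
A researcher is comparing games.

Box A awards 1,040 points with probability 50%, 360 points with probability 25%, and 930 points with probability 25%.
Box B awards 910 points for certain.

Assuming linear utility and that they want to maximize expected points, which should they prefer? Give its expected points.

Box A = 0.5 × 1040 + 0.25 × 360 + 0.25 × 930 = 520 + 90 + 232.5 = 842.5
Box B: 910 (certain)

Box B (910 points)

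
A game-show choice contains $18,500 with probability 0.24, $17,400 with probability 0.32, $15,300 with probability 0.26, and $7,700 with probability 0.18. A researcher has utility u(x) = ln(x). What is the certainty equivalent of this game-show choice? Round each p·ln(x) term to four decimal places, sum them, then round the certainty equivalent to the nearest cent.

E[u] = 0.24·ln(18500) + 0.32·ln(17400) + 0.26·ln(15300) + 0.18·ln(7700) = 2.3581 + 3.1246 + 2.5053 + 1.6108 = 9.5988
CE = e^9.5988 ≈ 14747.07

$14,747.07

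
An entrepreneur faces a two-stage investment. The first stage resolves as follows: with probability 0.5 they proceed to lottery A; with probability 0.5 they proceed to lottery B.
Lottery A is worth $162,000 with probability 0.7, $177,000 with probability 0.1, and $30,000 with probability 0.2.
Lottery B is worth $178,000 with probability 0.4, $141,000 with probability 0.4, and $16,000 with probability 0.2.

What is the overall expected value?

EV(A) = 0.7 × 162000 + 0.1 × 177000 + 0.2 × 30000 = 113400 + 17700 + 6000 = 137100
EV(B) = 0.4 × 178000 + 0.4 × 141000 + 0.2 × 16000 = 71200 + 56400 + 3200 = 130800
Overall = 0.5 × 137100 + 0.5 × 130800 = 68550 + 65400 = 133950

$133,950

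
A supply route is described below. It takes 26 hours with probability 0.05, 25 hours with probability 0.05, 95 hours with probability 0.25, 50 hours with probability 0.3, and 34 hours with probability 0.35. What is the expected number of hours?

53.2 hours

EV = 0.05 × 26 + 0.05 × 25 + 0.25 × 95 + 0.3 × 50 + 0.35 × 34 = 1.3 + 1.25 + 23.75 + 15 + 11.9 = 53.2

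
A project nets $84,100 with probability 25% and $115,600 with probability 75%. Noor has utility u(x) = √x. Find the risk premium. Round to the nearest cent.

$468.75

E[u] = 0.25·√84100 + 0.75·√115600 = 0.25·290 + 0.75·340 = 327.5
CE = (327.5)² = 107256.25
Risk premium = EV − CE = 107725 − 107256.25 = 468.75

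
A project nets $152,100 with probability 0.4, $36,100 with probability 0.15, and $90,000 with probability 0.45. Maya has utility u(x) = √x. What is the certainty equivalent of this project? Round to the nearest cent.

$102,080.25

E[u] = 0.4·√152100 + 0.15·√36100 + 0.45·√90000 = 0.4·390 + 0.15·190 + 0.45·300 = 319.5
CE = (319.5)² = 102080.25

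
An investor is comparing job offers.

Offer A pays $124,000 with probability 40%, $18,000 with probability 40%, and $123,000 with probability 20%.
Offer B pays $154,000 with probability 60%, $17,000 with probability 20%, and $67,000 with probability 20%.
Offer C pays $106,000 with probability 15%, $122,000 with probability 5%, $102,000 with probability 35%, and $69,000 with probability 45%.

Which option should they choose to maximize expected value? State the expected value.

Offer A = 0.4 × 124000 + 0.4 × 18000 + 0.2 × 123000 = 49600 + 7200 + 24600 = 81400
Offer B = 0.6 × 154000 + 0.2 × 17000 + 0.2 × 67000 = 92400 + 3400 + 13400 = 109200
Offer C = 0.15 × 106000 + 0.05 × 122000 + 0.35 × 102000 + 0.45 × 69000 = 15900 + 6100 + 35700 + 31050 = 88750

Offer B ($109,200)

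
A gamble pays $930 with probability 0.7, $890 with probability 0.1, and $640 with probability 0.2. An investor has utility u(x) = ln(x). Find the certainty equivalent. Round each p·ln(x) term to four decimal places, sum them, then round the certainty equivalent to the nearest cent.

$859.20

E[u] = 0.7·ln(930) + 0.1·ln(890) + 0.2·ln(640) = 4.7846 + 0.6791 + 1.2923 = 6.7560
CE = e^6.7560 ≈ 859.20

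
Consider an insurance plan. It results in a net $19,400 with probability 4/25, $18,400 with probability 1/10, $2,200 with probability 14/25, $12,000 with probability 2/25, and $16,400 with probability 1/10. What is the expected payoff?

EV = 4/25 × 19400 + 1/10 × 18400 + 14/25 × 2200 + 2/25 × 12000 + 1/10 × 16400 = 3104 + 1840 + 1232 + 960 + 1640 = 8776

$8,776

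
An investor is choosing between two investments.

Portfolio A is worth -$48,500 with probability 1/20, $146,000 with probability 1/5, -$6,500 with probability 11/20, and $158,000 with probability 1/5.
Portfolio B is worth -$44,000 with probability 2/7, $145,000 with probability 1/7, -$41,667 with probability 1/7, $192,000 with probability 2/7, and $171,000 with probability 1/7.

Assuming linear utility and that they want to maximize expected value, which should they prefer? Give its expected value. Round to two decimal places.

Portfolio B ($81,476.14)

Portfolio A = 1/20 × (-48500) + 1/5 × 146000 + 11/20 × (-6500) + 1/5 × 158000 = -2425 + 29200 − 3575 + 31600 = 54800
Portfolio B = 2/7 × (-44000) + 1/7 × 145000 + 1/7 × (-41667) + 2/7 × 192000 + 1/7 × 171000 = -12571.4286 + 20714.2857 − 5952.4286 + 54857.1429 + 24428.5714 = 81476.1429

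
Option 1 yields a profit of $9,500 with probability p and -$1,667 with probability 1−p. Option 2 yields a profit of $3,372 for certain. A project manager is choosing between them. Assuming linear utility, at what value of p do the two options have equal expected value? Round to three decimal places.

p = 0.451

p·9500 + (1−p)·(-1667) = 3372
11167p − 1667 = 3372
p = (3372 + 1667) / 11167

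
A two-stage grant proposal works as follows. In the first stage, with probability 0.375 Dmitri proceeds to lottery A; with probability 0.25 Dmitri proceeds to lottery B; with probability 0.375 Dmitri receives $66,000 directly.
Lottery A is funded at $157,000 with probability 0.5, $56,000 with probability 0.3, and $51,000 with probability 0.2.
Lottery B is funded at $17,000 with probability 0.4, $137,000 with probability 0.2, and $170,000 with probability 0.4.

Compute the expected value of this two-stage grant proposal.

$89,862.50

EV(A) = 0.5 × 157000 + 0.3 × 56000 + 0.2 × 51000 = 78500 + 16800 + 10200 = 105500
EV(B) = 0.4 × 17000 + 0.2 × 137000 + 0.4 × 170000 = 6800 + 27400 + 68000 = 102200
Branch C: 66000 (certain)
Overall = 0.375 × 105500 + 0.25 × 102200 + 0.375 × 66000 = 39562.5 + 25550 + 24750 = 89862.5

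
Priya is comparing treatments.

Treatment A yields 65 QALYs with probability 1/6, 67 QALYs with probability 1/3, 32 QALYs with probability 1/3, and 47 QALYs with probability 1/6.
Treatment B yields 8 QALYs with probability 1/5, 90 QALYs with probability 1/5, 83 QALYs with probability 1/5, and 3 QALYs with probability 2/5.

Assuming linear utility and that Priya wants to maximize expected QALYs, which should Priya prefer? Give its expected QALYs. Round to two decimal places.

Treatment A = 1/6 × 65 + 1/3 × 67 + 1/3 × 32 + 1/6 × 47 = 10.8333 + 22.3333 + 10.6667 + 7.8333 = 51.6667
Treatment B = 1/5 × 8 + 1/5 × 90 + 1/5 × 83 + 2/5 × 3 = 1.6 + 18 + 16.6 + 1.2 = 37.4

Treatment A (51.67 QALYs)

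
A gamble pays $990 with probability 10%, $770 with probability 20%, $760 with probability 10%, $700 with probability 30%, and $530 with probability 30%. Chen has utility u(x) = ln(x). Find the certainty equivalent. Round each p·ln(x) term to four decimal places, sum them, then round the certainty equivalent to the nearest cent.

E[u] = 0.1·ln(990) + 0.2·ln(770) + 0.1·ln(760) + 0.3·ln(700) + 0.3·ln(530) = 0.6898 + 1.3293 + 0.6633 + 1.9653 + 1.8819 = 6.5296
CE = e^6.5296 ≈ 685.12

$685.12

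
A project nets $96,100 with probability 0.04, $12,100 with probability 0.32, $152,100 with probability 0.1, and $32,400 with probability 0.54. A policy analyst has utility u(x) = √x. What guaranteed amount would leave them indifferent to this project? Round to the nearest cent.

$33,782.44

E[u] = 0.04·√96100 + 0.32·√12100 + 0.1·√152100 + 0.54·√32400 = 0.04·310 + 0.32·110 + 0.1·390 + 0.54·180 = 183.8
CE = (183.8)² = 33782.44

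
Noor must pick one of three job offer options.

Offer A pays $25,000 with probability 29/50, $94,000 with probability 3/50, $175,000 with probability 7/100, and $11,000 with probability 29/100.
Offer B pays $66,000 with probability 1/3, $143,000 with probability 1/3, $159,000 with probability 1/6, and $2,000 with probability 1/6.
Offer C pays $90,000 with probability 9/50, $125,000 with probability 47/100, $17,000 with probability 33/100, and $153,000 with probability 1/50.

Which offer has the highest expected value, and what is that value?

Offer A = 29/50 × 25000 + 3/50 × 94000 + 7/100 × 175000 + 29/100 × 11000 = 14500 + 5640 + 12250 + 3190 = 35580
Offer B = 1/3 × 66000 + 1/3 × 143000 + 1/6 × 159000 + 1/6 × 2000 = 22000 + 47666.6667 + 26500 + 333.3333 = 96500
Offer C = 9/50 × 90000 + 47/100 × 125000 + 33/100 × 17000 + 1/50 × 153000 = 16200 + 58750 + 5610 + 3060 = 83620

Offer B ($96,500)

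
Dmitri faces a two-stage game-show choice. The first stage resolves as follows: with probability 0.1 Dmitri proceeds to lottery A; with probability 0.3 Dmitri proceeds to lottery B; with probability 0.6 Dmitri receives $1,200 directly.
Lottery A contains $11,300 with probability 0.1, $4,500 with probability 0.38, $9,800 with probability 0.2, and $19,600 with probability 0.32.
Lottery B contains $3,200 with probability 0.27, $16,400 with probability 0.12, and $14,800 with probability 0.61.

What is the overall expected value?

EV(A) = 0.1 × 11300 + 0.38 × 4500 + 0.2 × 9800 + 0.32 × 19600 = 1130 + 1710 + 1960 + 6272 = 11072
EV(B) = 0.27 × 3200 + 0.12 × 16400 + 0.61 × 14800 = 864 + 1968 + 9028 = 11860
Branch C: 1200 (certain)
Overall = 0.1 × 11072 + 0.3 × 11860 + 0.6 × 1200 = 1107.2 + 3558 + 720 = 5385.2

$5,385.20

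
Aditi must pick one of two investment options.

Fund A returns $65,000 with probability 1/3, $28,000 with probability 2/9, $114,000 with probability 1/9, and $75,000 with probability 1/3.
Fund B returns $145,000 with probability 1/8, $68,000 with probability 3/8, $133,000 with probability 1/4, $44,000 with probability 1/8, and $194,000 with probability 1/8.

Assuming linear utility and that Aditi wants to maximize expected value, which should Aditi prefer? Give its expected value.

Fund A = 1/3 × 65000 + 2/9 × 28000 + 1/9 × 114000 + 1/3 × 75000 = 21666.6667 + 6222.2222 + 12666.6667 + 25000 = 65555.5556
Fund B = 1/8 × 145000 + 3/8 × 68000 + 1/4 × 133000 + 1/8 × 44000 + 1/8 × 194000 = 18125 + 25500 + 33250 + 5500 + 24250 = 106625

Fund B ($106,625)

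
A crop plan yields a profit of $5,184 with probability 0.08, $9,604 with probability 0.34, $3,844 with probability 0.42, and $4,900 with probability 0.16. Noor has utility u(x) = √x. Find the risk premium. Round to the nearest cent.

E[u] = 0.08·√5184 + 0.34·√9604 + 0.42·√3844 + 0.16·√4900 = 0.08·72 + 0.34·98 + 0.42·62 + 0.16·70 = 76.32
CE = (76.32)² = 5824.7424
Risk premium = EV − CE = 6078.56 − 5824.7424 = 253.8176

$253.82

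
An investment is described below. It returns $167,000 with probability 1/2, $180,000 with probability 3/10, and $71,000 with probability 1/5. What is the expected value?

EV = 1/2 × 167000 + 3/10 × 180000 + 1/5 × 71000 = 83500 + 54000 + 14200 = 151700

$151,700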